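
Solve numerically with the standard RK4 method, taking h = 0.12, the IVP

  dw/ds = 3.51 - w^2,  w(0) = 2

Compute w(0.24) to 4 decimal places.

RK4: k1 = f(s_n, w_n); k2 = f(s_n + h/2, w_n + (h/2)·k1); k3 = f(s_n + h/2, w_n + (h/2)·k2); k4 = f(s_n + h, w_n + h·k3); w_{n+1} = w_n + (h/6)·(k1 + 2k2 + 2k3 + k4).
s=0.000000, w=2.000000:
  k1 = f(0.000000, 2.000000) = -0.490000
  k2 = f(0.060000, 1.970600) = -0.373264
  k3 = f(0.060000, 1.977604) = -0.400918
  k4 = f(0.120000, 1.951890) = -0.299874
  w ← 2.000000 + (0.12/6)·(k1 + 2k2 + 2k3 + k4) = 1.953235
s=0.120000, w=1.953235:
  k1 = f(0.120000, 1.953235) = -0.305128
  k2 = f(0.180000, 1.934928) = -0.233945
  k3 = f(0.180000, 1.939199) = -0.250491
  k4 = f(0.240000, 1.923176) = -0.188607
  w ← 1.953235 + (0.12/6)·(k1 + 2k2 + 2k3 + k4) = 1.923983
w(0.24) ≈ 1.9240

1.9240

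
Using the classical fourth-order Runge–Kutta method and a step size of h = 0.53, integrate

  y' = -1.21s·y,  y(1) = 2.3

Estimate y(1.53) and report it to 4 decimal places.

RK4: k1 = f(s_n, y_n); k2 = f(s_n + h/2, y_n + (h/2)·k1); k3 = f(s_n + h/2, y_n + (h/2)·k2); k4 = f(s_n + h, y_n + h·k3); y_{n+1} = y_n + (h/6)·(k1 + 2k2 + 2k3 + k4).
s=1.000000, y=2.300000:
  k1 = f(1.000000, 2.300000) = -2.783000
  k2 = f(1.265000, 1.562505) = -2.391648
  k3 = f(1.265000, 1.666213) = -2.550389
  k4 = f(1.530000, 0.948294) = -1.755576
  y ← 2.300000 + (0.53/6)·(k1 + 2k2 + 2k3 + k4) = 1.025999
y(1.53) ≈ 1.0260

1.0260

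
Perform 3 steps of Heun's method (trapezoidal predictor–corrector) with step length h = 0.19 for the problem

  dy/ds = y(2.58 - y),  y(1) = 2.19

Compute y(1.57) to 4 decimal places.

Heun: k1 = f(s_n, y_n); k2 = f(s_n + h, y_n + h·k1); y_{n+1} = y_n + (h/2)·(k1 + k2).
s=1.000000, y=2.190000:
  k1 = f(1.000000, 2.190000) = 0.854100
  k2 = f(1.190000, 2.352279) = 0.535663
  y ← 2.190000 + (0.19/2)·(0.854100 + 0.535663) = 2.322028
s=1.190000, y=2.322028:
  k1 = f(1.190000, 2.322028) = 0.599019
  k2 = f(1.380000, 2.435841) = 0.351148
  y ← 2.322028 + (0.19/2)·(0.599019 + 0.351148) = 2.412293
s=1.380000, y=2.412293:
  k1 = f(1.380000, 2.412293) = 0.404558
  k2 = f(1.570000, 2.489159) = 0.226117
  y ← 2.412293 + (0.19/2)·(0.404558 + 0.226117) = 2.472207
y(1.57) ≈ 2.4722

2.4722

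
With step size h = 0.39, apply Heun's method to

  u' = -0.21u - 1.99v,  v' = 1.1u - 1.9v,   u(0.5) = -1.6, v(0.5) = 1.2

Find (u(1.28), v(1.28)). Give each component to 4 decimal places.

-1.3425, -0.4300

Heun on (u,v): k1 = f(x_n, state_n); k2 = f(x_n + h, state_n + h·k1); state_{n+1} = state_n + (h/2)·(k1 + k2).
0.500000: (-1.600000, 1.200000)
  k1 = (-2.052000, -4.040000)
  predictor → (-2.400280, -0.375600)
  k2 = (1.251503, -1.926668)
  → (-1.756097, 0.036500)
0.890000: (-1.756097, 0.036500)
  k1 = (0.296146, -2.001056)
  predictor → (-1.640600, -0.743912)
  k2 = (1.824911, -0.391227)
  → (-1.342491, -0.429995)
(u(1.28), v(1.28)) ≈ (-1.3425, -0.4300)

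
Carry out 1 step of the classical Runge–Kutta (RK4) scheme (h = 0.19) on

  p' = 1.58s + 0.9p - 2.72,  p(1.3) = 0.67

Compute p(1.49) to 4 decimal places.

0.6872

RK4: k1 = f(s_n, p_n); k2 = f(s_n + h/2, p_n + (h/2)·k1); k3 = f(s_n + h/2, p_n + (h/2)·k2); k4 = f(s_n + h, p_n + h·k3); p_{n+1} = p_n + (h/6)·(k1 + 2k2 + 2k3 + k4).
s=1.300000, p=0.670000:
  k1 = f(1.300000, 0.670000) = -0.063000
  k2 = f(1.395000, 0.664015) = 0.081713
  k3 = f(1.395000, 0.677763) = 0.094087
  k4 = f(1.490000, 0.687876) = 0.253289
  p ← 0.670000 + (0.19/6)·(k1 + 2k2 + 2k3 + k4) = 0.687160
p(1.49) ≈ 0.6872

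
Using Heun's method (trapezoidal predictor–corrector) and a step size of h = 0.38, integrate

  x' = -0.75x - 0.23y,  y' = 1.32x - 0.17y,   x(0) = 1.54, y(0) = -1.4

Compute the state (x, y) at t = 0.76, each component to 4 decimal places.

0.9495, -0.0805

Heun on (x,y): k1 = f(t_n, state_n); k2 = f(t_n + h, state_n + h·k1); state_{n+1} = state_n + (h/2)·(k1 + k2).
0.000000: (1.540000, -1.400000)
  k1 = (-0.833000, 2.270800)
  predictor → (1.223460, -0.537096)
  k2 = (-0.794063, 1.706274)
  → (1.230858, -0.644356)
0.380000: (1.230858, -0.644356)
  k1 = (-0.774942, 1.734273)
  predictor → (0.936380, 0.014668)
  k2 = (-0.705659, 1.233528)
  → (0.949544, -0.080474)
(x(0.76), y(0.76)) ≈ (0.9495, -0.0805)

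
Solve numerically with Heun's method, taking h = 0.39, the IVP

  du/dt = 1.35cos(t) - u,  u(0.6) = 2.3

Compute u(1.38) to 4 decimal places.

1.4106

Heun: k1 = f(t_n, u_n); k2 = f(t_n + h, u_n + h·k1); u_{n+1} = u_n + (h/2)·(k1 + k2).
t=0.600000, u=2.300000:
  k1 = f(0.600000, 2.300000) = -1.185797
  k2 = f(0.990000, 1.837539) = -1.096808
  u ← 2.300000 + (0.39/2)·(-1.185797 + (-1.096808)) = 1.854892
t=0.990000, u=1.854892:
  k1 = f(0.990000, 1.854892) = -1.114161
  k2 = f(1.380000, 1.420369) = -1.164354
  u ← 1.854892 + (0.39/2)·(-1.114161 + (-1.164354)) = 1.410582
u(1.38) ≈ 1.4106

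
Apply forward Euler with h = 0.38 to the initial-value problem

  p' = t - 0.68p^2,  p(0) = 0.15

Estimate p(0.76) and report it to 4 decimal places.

0.2832

Euler: p_{n+1} = p_n + h·f(t_n, p_n).
t=0.000000, p=0.150000: f=-0.015300 → p ← 0.150000 + 0.38·(-0.015300) = 0.144186
t=0.380000, p=0.144186: f=0.365863 → p ← 0.144186 + 0.38·0.365863 = 0.283214
p(0.76) ≈ 0.2832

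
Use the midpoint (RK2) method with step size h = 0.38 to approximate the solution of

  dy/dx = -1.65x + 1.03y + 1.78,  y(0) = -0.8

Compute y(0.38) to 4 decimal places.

-0.4848

Midpoint: k1 = f(x_n, y_n); k2 = f(x_n + h/2, y_n + (h/2)·k1); y_{n+1} = y_n + h·k2.
x=0.000000, y=-0.800000:
  k1 = f(0.000000, -0.800000) = 0.956000
  k2 = f(0.190000, -0.618360) = 0.829589
  y ← -0.800000 + 0.38·0.829589 = -0.484756
y(0.38) ≈ -0.4848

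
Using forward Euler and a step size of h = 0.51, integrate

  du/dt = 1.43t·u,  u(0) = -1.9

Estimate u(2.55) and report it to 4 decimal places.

Euler: u_{n+1} = u_n + h·f(t_n, u_n).
t=0.000000, u=-1.900000: f=0.000000 → u ← -1.900000 + 0.51·0.000000 = -1.900000
t=0.510000, u=-1.900000: f=-1.385670 → u ← -1.900000 + 0.51·(-1.385670) = -2.606692
t=1.020000, u=-2.606692: f=-3.802121 → u ← -2.606692 + 0.51·(-3.802121) = -4.545773
t=1.530000, u=-4.545773: f=-9.945697 → u ← -4.545773 + 0.51·(-9.945697) = -9.618079
t=2.040000, u=-9.618079: f=-28.057859 → u ← -9.618079 + 0.51·(-28.057859) = -23.927587
u(2.55) ≈ -23.9276

-23.9276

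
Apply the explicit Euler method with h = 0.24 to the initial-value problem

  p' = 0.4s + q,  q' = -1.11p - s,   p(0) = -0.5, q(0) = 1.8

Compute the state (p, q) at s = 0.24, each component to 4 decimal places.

-0.0680, 1.9332

Euler on (p,q): p_{n+1} = p_n + h·p', q_{n+1} = q_n + h·q'.
0.000000: (-0.500000, 1.800000); f=(1.800000, 0.555000) → (-0.068000, 1.933200)
(p(0.24), q(0.24)) ≈ (-0.0680, 1.9332)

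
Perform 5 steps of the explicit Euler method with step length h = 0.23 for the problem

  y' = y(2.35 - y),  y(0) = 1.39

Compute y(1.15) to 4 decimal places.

Euler: y_{n+1} = y_n + h·f(x_n, y_n).
x=0.000000, y=1.390000: f=1.334400 → y ← 1.390000 + 0.23·1.334400 = 1.696912
x=0.230000, y=1.696912: f=1.108233 → y ← 1.696912 + 0.23·1.108233 = 1.951806
x=0.460000, y=1.951806: f=0.777198 → y ← 1.951806 + 0.23·0.777198 = 2.130561
x=0.690000, y=2.130561: f=0.467528 → y ← 2.130561 + 0.23·0.467528 = 2.238093
x=0.920000, y=2.238093: f=0.250459 → y ← 2.238093 + 0.23·0.250459 = 2.295698
y(1.15) ≈ 2.2957

2.2957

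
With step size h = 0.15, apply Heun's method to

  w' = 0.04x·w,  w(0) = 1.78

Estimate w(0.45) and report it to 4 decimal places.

Heun: k1 = f(x_n, w_n); k2 = f(x_n + h, w_n + h·k1); w_{n+1} = w_n + (h/2)·(k1 + k2).
x=0.000000, w=1.780000:
  k1 = f(0.000000, 1.780000) = 0.000000
  k2 = f(0.150000, 1.780000) = 0.010680
  w ← 1.780000 + (0.15/2)·(0.000000 + 0.010680) = 1.780801
x=0.150000, w=1.780801:
  k1 = f(0.150000, 1.780801) = 0.010685
  k2 = f(0.300000, 1.782404) = 0.021389
  w ← 1.780801 + (0.15/2)·(0.010685 + 0.021389) = 1.783207
x=0.300000, w=1.783207:
  k1 = f(0.300000, 1.783207) = 0.021398
  k2 = f(0.450000, 1.786416) = 0.032155
  w ← 1.783207 + (0.15/2)·(0.021398 + 0.032155) = 1.787223
w(0.45) ≈ 1.7872

1.7872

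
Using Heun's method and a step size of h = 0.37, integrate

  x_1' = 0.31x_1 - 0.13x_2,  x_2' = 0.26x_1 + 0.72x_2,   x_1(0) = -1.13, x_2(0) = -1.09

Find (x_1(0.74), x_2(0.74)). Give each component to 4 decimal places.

Heun on (x_1,x_2): k1 = f(t_n, state_n); k2 = f(t_n + h, state_n + h·k1); state_{n+1} = state_n + (h/2)·(k1 + k2).
0.000000: (-1.130000, -1.090000)
  k1 = (-0.208600, -1.078600)
  predictor → (-1.207182, -1.489082)
  k2 = (-0.180646, -1.386006)
  → (-1.202010, -1.545952)
0.370000: (-1.202010, -1.545952)
  k1 = (-0.171649, -1.425608)
  predictor → (-1.265521, -2.073427)
  k2 = (-0.122766, -1.821903)
  → (-1.256477, -2.146742)
(x_1(0.74), x_2(0.74)) ≈ (-1.2565, -2.1467)

-1.2565, -2.1467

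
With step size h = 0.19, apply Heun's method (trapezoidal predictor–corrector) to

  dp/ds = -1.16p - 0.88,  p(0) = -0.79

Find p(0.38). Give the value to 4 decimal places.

-0.7789

Heun: k1 = f(s_n, p_n); k2 = f(s_n + h, p_n + h·k1); p_{n+1} = p_n + (h/2)·(k1 + k2).
s=0.000000, p=-0.790000:
  k1 = f(0.000000, -0.790000) = 0.036400
  k2 = f(0.190000, -0.783084) = 0.028377
  p ← -0.790000 + (0.19/2)·(0.036400 + 0.028377) = -0.783846
s=0.190000, p=-0.783846:
  k1 = f(0.190000, -0.783846) = 0.029262
  k2 = f(0.380000, -0.778286) = 0.022812
  p ← -0.783846 + (0.19/2)·(0.029262 + 0.022812) = -0.778899
p(0.38) ≈ -0.7789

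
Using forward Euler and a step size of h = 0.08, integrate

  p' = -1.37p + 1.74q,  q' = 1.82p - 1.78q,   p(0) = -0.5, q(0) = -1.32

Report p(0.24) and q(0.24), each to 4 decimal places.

-0.8045, -1.0706

Euler on (p,q): p_{n+1} = p_n + h·p', q_{n+1} = q_n + h·q'.
0.000000: (-0.500000, -1.320000); f=(-1.611800, 1.439600) → (-0.628944, -1.204832)
0.080000: (-0.628944, -1.204832); f=(-1.234754, 0.999923) → (-0.727724, -1.124838)
0.160000: (-0.727724, -1.124838); f=(-0.960236, 0.677754) → (-0.804543, -1.070618)
(p(0.24), q(0.24)) ≈ (-0.8045, -1.0706)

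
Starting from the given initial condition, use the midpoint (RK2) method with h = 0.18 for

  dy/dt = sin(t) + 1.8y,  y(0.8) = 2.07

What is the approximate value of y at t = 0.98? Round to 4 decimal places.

Midpoint: k1 = f(t_n, y_n); k2 = f(t_n + h/2, y_n + (h/2)·k1); y_{n+1} = y_n + h·k2.
t=0.800000, y=2.070000:
  k1 = f(0.800000, 2.070000) = 4.443356
  k2 = f(0.890000, 2.469902) = 5.222895
  y ← 2.070000 + 0.18·5.222895 = 3.010121
y(0.98) ≈ 3.0101

3.0101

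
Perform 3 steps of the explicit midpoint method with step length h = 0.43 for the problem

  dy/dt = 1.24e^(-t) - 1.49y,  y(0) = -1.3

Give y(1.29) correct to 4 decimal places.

0.0536

Midpoint: k1 = f(t_n, y_n); k2 = f(t_n + h/2, y_n + (h/2)·k1); y_{n+1} = y_n + h·k2.
t=0.000000, y=-1.300000:
  k1 = f(0.000000, -1.300000) = 3.177000
  k2 = f(0.215000, -0.616945) = 1.919359
  y ← -1.300000 + 0.43·1.919359 = -0.474675
t=0.430000, y=-0.474675:
  k1 = f(0.430000, -0.474675) = 1.513898
  k2 = f(0.645000, -0.149187) = 0.872871
  y ← -0.474675 + 0.43·0.872871 = -0.099341
t=0.860000, y=-0.099341:
  k1 = f(0.860000, -0.099341) = 0.672739
  k2 = f(1.075000, 0.045298) = 0.355715
  y ← -0.099341 + 0.43·0.355715 = 0.053617
y(1.29) ≈ 0.0536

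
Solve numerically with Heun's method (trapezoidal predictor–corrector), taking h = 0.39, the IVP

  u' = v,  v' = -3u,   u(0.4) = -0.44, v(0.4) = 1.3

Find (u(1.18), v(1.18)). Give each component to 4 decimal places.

0.7213, 0.9760

Heun on (u,v): k1 = f(x_n, state_n); k2 = f(x_n + h, state_n + h·k1); state_{n+1} = state_n + (h/2)·(k1 + k2).
0.400000: (-0.440000, 1.300000)
  k1 = (1.300000, 1.320000)
  predictor → (0.067000, 1.814800)
  k2 = (1.814800, -0.201000)
  → (0.167386, 1.518205)
0.790000: (0.167386, 1.518205)
  k1 = (1.518205, -0.502158)
  predictor → (0.759486, 1.322363)
  k2 = (1.322363, -2.278458)
  → (0.721297, 0.975985)
(u(1.18), v(1.18)) ≈ (0.7213, 0.9760)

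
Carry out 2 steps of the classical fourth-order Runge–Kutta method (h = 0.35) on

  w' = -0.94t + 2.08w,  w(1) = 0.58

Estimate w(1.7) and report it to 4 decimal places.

0.6037

RK4: k1 = f(t_n, w_n); k2 = f(t_n + h/2, w_n + (h/2)·k1); k3 = f(t_n + h/2, w_n + (h/2)·k2); k4 = f(t_n + h, w_n + h·k3); w_{n+1} = w_n + (h/6)·(k1 + 2k2 + 2k3 + k4).
t=1.000000, w=0.580000:
  k1 = f(1.000000, 0.580000) = 0.266400
  k2 = f(1.175000, 0.626620) = 0.198870
  k3 = f(1.175000, 0.614802) = 0.174289
  k4 = f(1.350000, 0.641001) = 0.064282
  w ← 0.580000 + (0.35/6)·(k1 + 2k2 + 2k3 + k4) = 0.642825
t=1.350000, w=0.642825:
  k1 = f(1.350000, 0.642825) = 0.068076
  k2 = f(1.525000, 0.654738) = -0.071645
  k3 = f(1.525000, 0.630287) = -0.122503
  k4 = f(1.700000, 0.599949) = -0.350106
  w ← 0.642825 + (0.35/6)·(k1 + 2k2 + 2k3 + k4) = 0.603723
w(1.7) ≈ 0.6037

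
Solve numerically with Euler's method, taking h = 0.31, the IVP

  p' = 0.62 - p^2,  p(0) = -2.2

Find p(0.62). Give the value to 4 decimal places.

-7.1313

Euler: p_{n+1} = p_n + h·f(t_n, p_n).
t=0.000000, p=-2.200000: f=-4.220000 → p ← -2.200000 + 0.31·(-4.220000) = -3.508200
t=0.310000, p=-3.508200: f=-11.687467 → p ← -3.508200 + 0.31·(-11.687467) = -7.131315
p(0.62) ≈ -7.1313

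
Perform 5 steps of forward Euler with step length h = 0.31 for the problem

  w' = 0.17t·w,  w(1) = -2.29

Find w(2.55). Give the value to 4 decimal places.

-3.4454

Euler: w_{n+1} = w_n + h·f(t_n, w_n).
t=1.000000, w=-2.290000: f=-0.389300 → w ← -2.290000 + 0.31·(-0.389300) = -2.410683
t=1.310000, w=-2.410683: f=-0.536859 → w ← -2.410683 + 0.31·(-0.536859) = -2.577109
t=1.620000, w=-2.577109: f=-0.709736 → w ← -2.577109 + 0.31·(-0.709736) = -2.797127
t=1.930000, w=-2.797127: f=-0.917738 → w ← -2.797127 + 0.31·(-0.917738) = -3.081626
t=2.240000, w=-3.081626: f=-1.173483 → w ← -3.081626 + 0.31·(-1.173483) = -3.445406
w(2.55) ≈ -3.4454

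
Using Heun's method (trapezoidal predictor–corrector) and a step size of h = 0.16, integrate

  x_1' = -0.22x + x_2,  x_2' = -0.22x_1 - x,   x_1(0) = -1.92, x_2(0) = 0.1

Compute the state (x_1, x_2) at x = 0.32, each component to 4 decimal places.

-1.8818, 0.1827

Heun on (x_1,x_2): k1 = f(x_n, state_n); k2 = f(x_n + h, state_n + h·k1); state_{n+1} = state_n + (h/2)·(k1 + k2).
0.000000: (-1.920000, 0.100000)
  k1 = (0.100000, 0.422400)
  predictor → (-1.904000, 0.167584)
  k2 = (0.132384, 0.258880)
  → (-1.901409, 0.154502)
0.160000: (-1.901409, 0.154502)
  k1 = (0.119302, 0.258310)
  predictor → (-1.882321, 0.195832)
  k2 = (0.125432, 0.094111)
  → (-1.881831, 0.182696)
(x_1(0.32), x_2(0.32)) ≈ (-1.8818, 0.1827)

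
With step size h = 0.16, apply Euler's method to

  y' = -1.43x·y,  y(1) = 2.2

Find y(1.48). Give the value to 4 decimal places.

0.8699

Euler: y_{n+1} = y_n + h·f(x_n, y_n).
x=1.000000, y=2.200000: f=-3.146000 → y ← 2.200000 + 0.16·(-3.146000) = 1.696640
x=1.160000, y=1.696640: f=-2.814386 → y ← 1.696640 + 0.16·(-2.814386) = 1.246338
x=1.320000, y=1.246338: f=-2.352588 → y ← 1.246338 + 0.16·(-2.352588) = 0.869924
y(1.48) ≈ 0.8699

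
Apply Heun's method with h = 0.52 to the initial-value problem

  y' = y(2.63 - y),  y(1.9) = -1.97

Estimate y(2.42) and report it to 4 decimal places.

-20.5050

Heun: k1 = f(x_n, y_n); k2 = f(x_n + h, y_n + h·k1); y_{n+1} = y_n + (h/2)·(k1 + k2).
x=1.900000, y=-1.970000:
  k1 = f(1.900000, -1.970000) = -9.062000
  k2 = f(2.420000, -6.682240) = -62.226623
  y ← -1.970000 + (0.52/2)·(-9.062000 + (-62.226623)) = -20.505042
y(2.42) ≈ -20.5050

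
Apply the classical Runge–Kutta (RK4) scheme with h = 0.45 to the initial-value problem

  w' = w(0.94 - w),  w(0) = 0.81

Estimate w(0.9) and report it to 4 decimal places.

0.8794

RK4: k1 = f(t_n, w_n); k2 = f(t_n + h/2, w_n + (h/2)·k1); k3 = f(t_n + h/2, w_n + (h/2)·k2); k4 = f(t_n + h, w_n + h·k3); w_{n+1} = w_n + (h/6)·(k1 + 2k2 + 2k3 + k4).
t=0.000000, w=0.810000:
  k1 = f(0.000000, 0.810000) = 0.105300
  k2 = f(0.225000, 0.833693) = 0.088628
  k3 = f(0.225000, 0.829941) = 0.091342
  k4 = f(0.450000, 0.851104) = 0.075660
  w ← 0.810000 + (0.45/6)·(k1 + 2k2 + 2k3 + k4) = 0.850567
t=0.450000, w=0.850567:
  k1 = f(0.450000, 0.850567) = 0.076068
  k2 = f(0.675000, 0.867683) = 0.062748
  k3 = f(0.675000, 0.864686) = 0.065123
  k4 = f(0.900000, 0.879873) = 0.052904
  w ← 0.850567 + (0.45/6)·(k1 + 2k2 + 2k3 + k4) = 0.879421
w(0.9) ≈ 0.8794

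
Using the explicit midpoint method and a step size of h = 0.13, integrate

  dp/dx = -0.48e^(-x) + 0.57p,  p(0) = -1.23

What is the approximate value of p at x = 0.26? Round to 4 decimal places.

Midpoint: k1 = f(x_n, p_n); k2 = f(x_n + h/2, p_n + (h/2)·k1); p_{n+1} = p_n + h·k2.
x=0.000000, p=-1.230000:
  k1 = f(0.000000, -1.230000) = -1.181100
  k2 = f(0.065000, -1.306771) = -1.194652
  p ← -1.230000 + 0.13·(-1.194652) = -1.385305
x=0.130000, p=-1.385305:
  k1 = f(0.130000, -1.385305) = -1.211110
  k2 = f(0.195000, -1.464027) = -1.229456
  p ← -1.385305 + 0.13·(-1.229456) = -1.545134
p(0.26) ≈ -1.5451

-1.5451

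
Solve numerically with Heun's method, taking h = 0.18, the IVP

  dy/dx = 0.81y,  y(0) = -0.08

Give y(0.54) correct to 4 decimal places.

Heun: k1 = f(x_n, y_n); k2 = f(x_n + h, y_n + h·k1); y_{n+1} = y_n + (h/2)·(k1 + k2).
x=0.000000, y=-0.080000:
  k1 = f(0.000000, -0.080000) = -0.064800
  k2 = f(0.180000, -0.091664) = -0.074248
  y ← -0.080000 + (0.18/2)·(-0.064800 + (-0.074248)) = -0.092514
x=0.180000, y=-0.092514:
  k1 = f(0.180000, -0.092514) = -0.074937
  k2 = f(0.360000, -0.106003) = -0.085862
  y ← -0.092514 + (0.18/2)·(-0.074937 + (-0.085862)) = -0.106986
x=0.360000, y=-0.106986:
  k1 = f(0.360000, -0.106986) = -0.086659
  k2 = f(0.540000, -0.122585) = -0.099294
  y ← -0.106986 + (0.18/2)·(-0.086659 + (-0.099294)) = -0.123722
y(0.54) ≈ -0.1237

-0.1237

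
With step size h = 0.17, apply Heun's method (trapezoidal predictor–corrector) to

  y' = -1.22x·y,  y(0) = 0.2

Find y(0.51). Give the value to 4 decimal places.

0.1706

Heun: k1 = f(x_n, y_n); k2 = f(x_n + h, y_n + h·k1); y_{n+1} = y_n + (h/2)·(k1 + k2).
x=0.000000, y=0.200000:
  k1 = f(0.000000, 0.200000) = 0.000000
  k2 = f(0.170000, 0.200000) = -0.041480
  y ← 0.200000 + (0.17/2)·(0.000000 + (-0.041480)) = 0.196474
x=0.170000, y=0.196474:
  k1 = f(0.170000, 0.196474) = -0.040749
  k2 = f(0.340000, 0.189547) = -0.078624
  y ← 0.196474 + (0.17/2)·(-0.040749 + (-0.078624)) = 0.186328
x=0.340000, y=0.186328:
  k1 = f(0.340000, 0.186328) = -0.077289
  k2 = f(0.510000, 0.173188) = -0.107758
  y ← 0.186328 + (0.17/2)·(-0.077289 + (-0.107758)) = 0.170599
y(0.51) ≈ 0.1706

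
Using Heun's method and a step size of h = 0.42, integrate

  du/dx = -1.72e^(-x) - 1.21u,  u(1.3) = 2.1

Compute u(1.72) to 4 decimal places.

1.1909

Heun: k1 = f(x_n, u_n); k2 = f(x_n + h, u_n + h·k1); u_{n+1} = u_n + (h/2)·(k1 + k2).
x=1.300000, u=2.100000:
  k1 = f(1.300000, 2.100000) = -3.009755
  k2 = f(1.720000, 0.835903) = -1.319436
  u ← 2.100000 + (0.42/2)·(-3.009755 + (-1.319436)) = 1.190870
u(1.72) ≈ 1.1909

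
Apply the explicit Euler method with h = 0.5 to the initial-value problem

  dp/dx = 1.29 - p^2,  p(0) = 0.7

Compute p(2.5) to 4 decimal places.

1.1358

Euler: p_{n+1} = p_n + h·f(x_n, p_n).
x=0.000000, p=0.700000: f=0.800000 → p ← 0.700000 + 0.5·0.800000 = 1.100000
x=0.500000, p=1.100000: f=0.080000 → p ← 1.100000 + 0.5·0.080000 = 1.140000
x=1.000000, p=1.140000: f=-0.009600 → p ← 1.140000 + 0.5·(-0.009600) = 1.135200
x=1.500000, p=1.135200: f=0.001321 → p ← 1.135200 + 0.5·0.001321 = 1.135860
x=2.000000, p=1.135860: f=-0.000179 → p ← 1.135860 + 0.5·(-0.000179) = 1.135771
p(2.5) ≈ 1.1358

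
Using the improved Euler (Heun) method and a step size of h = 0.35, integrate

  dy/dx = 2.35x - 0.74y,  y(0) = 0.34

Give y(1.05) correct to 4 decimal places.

Heun: k1 = f(x_n, y_n); k2 = f(x_n + h, y_n + h·k1); y_{n+1} = y_n + (h/2)·(k1 + k2).
x=0.000000, y=0.340000:
  k1 = f(0.000000, 0.340000) = -0.251600
  k2 = f(0.350000, 0.251940) = 0.636064
  y ← 0.340000 + (0.35/2)·(-0.251600 + 0.636064) = 0.407281
x=0.350000, y=0.407281:
  k1 = f(0.350000, 0.407281) = 0.521112
  k2 = f(0.700000, 0.589670) = 1.208644
  y ← 0.407281 + (0.35/2)·(0.521112 + 1.208644) = 0.709989
x=0.700000, y=0.709989:
  k1 = f(0.700000, 0.709989) = 1.119608
  k2 = f(1.050000, 1.101851) = 1.652130
  y ← 0.709989 + (0.35/2)·(1.119608 + 1.652130) = 1.195043
y(1.05) ≈ 1.1950

1.1950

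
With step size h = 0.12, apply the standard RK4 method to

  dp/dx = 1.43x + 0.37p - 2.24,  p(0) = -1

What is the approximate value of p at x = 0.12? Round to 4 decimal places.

RK4: k1 = f(x_n, p_n); k2 = f(x_n + h/2, p_n + (h/2)·k1); k3 = f(x_n + h/2, p_n + (h/2)·k2); k4 = f(x_n + h, p_n + h·k3); p_{n+1} = p_n + (h/6)·(k1 + 2k2 + 2k3 + k4).
x=0.000000, p=-1.000000:
  k1 = f(0.000000, -1.000000) = -2.610000
  k2 = f(0.060000, -1.156600) = -2.582142
  k3 = f(0.060000, -1.154929) = -2.581524
  k4 = f(0.120000, -1.309783) = -2.553020
  p ← -1.000000 + (0.12/6)·(k1 + 2k2 + 2k3 + k4) = -1.309807
p(0.12) ≈ -1.3098

-1.3098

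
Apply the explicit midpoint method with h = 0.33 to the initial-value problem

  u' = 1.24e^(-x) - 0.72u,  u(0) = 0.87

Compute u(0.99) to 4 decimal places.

Midpoint: k1 = f(x_n, u_n); k2 = f(x_n + h/2, u_n + (h/2)·k1); u_{n+1} = u_n + h·k2.
x=0.000000, u=0.870000:
  k1 = f(0.000000, 0.870000) = 0.613600
  k2 = f(0.165000, 0.971244) = 0.352093
  u ← 0.870000 + 0.33·0.352093 = 0.986191
x=0.330000, u=0.986191:
  k1 = f(0.330000, 0.986191) = 0.181408
  k2 = f(0.495000, 1.016123) = 0.024259
  u ← 0.986191 + 0.33·0.024259 = 0.994196
x=0.660000, u=0.994196:
  k1 = f(0.660000, 0.994196) = -0.074926
  k2 = f(0.825000, 0.981833) = -0.163509
  u ← 0.994196 + 0.33·(-0.163509) = 0.940238
u(0.99) ≈ 0.9402

0.9402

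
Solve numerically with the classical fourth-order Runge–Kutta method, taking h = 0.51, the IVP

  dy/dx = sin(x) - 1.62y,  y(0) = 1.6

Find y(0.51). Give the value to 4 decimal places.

0.8040

RK4: k1 = f(x_n, y_n); k2 = f(x_n + h/2, y_n + (h/2)·k1); k3 = f(x_n + h/2, y_n + (h/2)·k2); k4 = f(x_n + h, y_n + h·k3); y_{n+1} = y_n + (h/6)·(k1 + 2k2 + 2k3 + k4).
x=0.000000, y=1.600000:
  k1 = f(0.000000, 1.600000) = -2.592000
  k2 = f(0.255000, 0.939040) = -1.268999
  k3 = f(0.255000, 1.276405) = -1.815531
  k4 = f(0.510000, 0.674079) = -0.603831
  y ← 1.600000 + (0.51/6)·(k1 + 2k2 + 2k3 + k4) = 0.803984
y(0.51) ≈ 0.8040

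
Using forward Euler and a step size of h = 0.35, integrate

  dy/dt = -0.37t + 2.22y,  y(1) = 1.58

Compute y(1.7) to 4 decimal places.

Euler: y_{n+1} = y_n + h·f(t_n, y_n).
t=1.000000, y=1.580000: f=3.137600 → y ← 1.580000 + 0.35·3.137600 = 2.678160
t=1.350000, y=2.678160: f=5.446015 → y ← 2.678160 + 0.35·5.446015 = 4.584265
y(1.7) ≈ 4.5843

4.5843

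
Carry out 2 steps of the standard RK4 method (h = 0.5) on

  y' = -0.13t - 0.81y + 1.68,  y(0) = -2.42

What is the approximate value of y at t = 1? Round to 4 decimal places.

RK4: k1 = f(t_n, y_n); k2 = f(t_n + h/2, y_n + (h/2)·k1); k3 = f(t_n + h/2, y_n + (h/2)·k2); k4 = f(t_n + h, y_n + h·k3); y_{n+1} = y_n + (h/6)·(k1 + 2k2 + 2k3 + k4).
t=0.000000, y=-2.420000:
  k1 = f(0.000000, -2.420000) = 3.640200
  k2 = f(0.250000, -1.509950) = 2.870559
  k3 = f(0.250000, -1.702360) = 3.026412
  k4 = f(0.500000, -0.906794) = 2.349503
  y ← -2.420000 + (0.5/6)·(k1 + 2k2 + 2k3 + k4) = -0.938030
t=0.500000, y=-0.938030:
  k1 = f(0.500000, -0.938030) = 2.374804
  k2 = f(0.750000, -0.344329) = 1.861406
  k3 = f(0.750000, -0.472678) = 1.965369
  k4 = f(1.000000, 0.044655) = 1.513829
  y ← -0.938030 + (0.5/6)·(k1 + 2k2 + 2k3 + k4) = 0.023819
y(1) ≈ 0.0238

0.0238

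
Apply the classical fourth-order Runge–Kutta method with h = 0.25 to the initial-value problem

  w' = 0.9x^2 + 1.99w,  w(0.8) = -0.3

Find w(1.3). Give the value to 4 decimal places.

-0.0112

RK4: k1 = f(x_n, w_n); k2 = f(x_n + h/2, w_n + (h/2)·k1); k3 = f(x_n + h/2, w_n + (h/2)·k2); k4 = f(x_n + h, w_n + h·k3); w_{n+1} = w_n + (h/6)·(k1 + 2k2 + 2k3 + k4).
x=0.800000, w=-0.300000:
  k1 = f(0.800000, -0.300000) = -0.021000
  k2 = f(0.925000, -0.302625) = 0.167839
  k3 = f(0.925000, -0.279020) = 0.214812
  k4 = f(1.050000, -0.246297) = 0.502119
  w ← -0.300000 + (0.25/6)·(k1 + 2k2 + 2k3 + k4) = -0.248066
x=1.050000, w=-0.248066:
  k1 = f(1.050000, -0.248066) = 0.498599
  k2 = f(1.175000, -0.185741) = 0.872938
  k3 = f(1.175000, -0.138949) = 0.966055
  k4 = f(1.300000, -0.006552) = 1.507961
  w ← -0.248066 + (0.25/6)·(k1 + 2k2 + 2k3 + k4) = -0.011210
w(1.3) ≈ -0.0112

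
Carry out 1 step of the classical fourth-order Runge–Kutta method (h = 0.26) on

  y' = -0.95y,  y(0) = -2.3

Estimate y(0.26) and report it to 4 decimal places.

-1.7966

RK4: k1 = f(x_n, y_n); k2 = f(x_n + h/2, y_n + (h/2)·k1); k3 = f(x_n + h/2, y_n + (h/2)·k2); k4 = f(x_n + h, y_n + h·k3); y_{n+1} = y_n + (h/6)·(k1 + 2k2 + 2k3 + k4).
x=0.000000, y=-2.300000:
  k1 = f(0.000000, -2.300000) = 2.185000
  k2 = f(0.130000, -2.015950) = 1.915152
  k3 = f(0.130000, -2.051030) = 1.948479
  k4 = f(0.260000, -1.793396) = 1.703726
  y ← -2.300000 + (0.26/6)·(k1 + 2k2 + 2k3 + k4) = -1.796641
y(0.26) ≈ -1.7966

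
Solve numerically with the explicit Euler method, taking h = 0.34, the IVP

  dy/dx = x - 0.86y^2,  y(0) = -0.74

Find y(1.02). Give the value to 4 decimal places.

-1.0953

Euler: y_{n+1} = y_n + h·f(x_n, y_n).
x=0.000000, y=-0.740000: f=-0.470936 → y ← -0.740000 + 0.34·(-0.470936) = -0.900118
x=0.340000, y=-0.900118: f=-0.356783 → y ← -0.900118 + 0.34·(-0.356783) = -1.021424
x=0.680000, y=-1.021424: f=-0.217245 → y ← -1.021424 + 0.34·(-0.217245) = -1.095288
y(1.02) ≈ -1.0953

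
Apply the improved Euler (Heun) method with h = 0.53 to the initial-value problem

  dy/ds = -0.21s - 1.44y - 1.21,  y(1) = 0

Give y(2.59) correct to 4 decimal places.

Heun: k1 = f(s_n, y_n); k2 = f(s_n + h, y_n + h·k1); y_{n+1} = y_n + (h/2)·(k1 + k2).
s=1.000000, y=0.000000:
  k1 = f(1.000000, 0.000000) = -1.420000
  k2 = f(1.530000, -0.752600) = -0.447556
  y ← 0.000000 + (0.53/2)·(-1.420000 + (-0.447556)) = -0.494902
s=1.530000, y=-0.494902:
  k1 = f(1.530000, -0.494902) = -0.818641
  k2 = f(2.060000, -0.928782) = -0.305154
  y ← -0.494902 + (0.53/2)·(-0.818641 + (-0.305154)) = -0.792708
s=2.060000, y=-0.792708:
  k1 = f(2.060000, -0.792708) = -0.501101
  k2 = f(2.590000, -1.058291) = -0.229961
  y ← -0.792708 + (0.53/2)·(-0.501101 + (-0.229961)) = -0.986439
y(2.59) ≈ -0.9864

-0.9864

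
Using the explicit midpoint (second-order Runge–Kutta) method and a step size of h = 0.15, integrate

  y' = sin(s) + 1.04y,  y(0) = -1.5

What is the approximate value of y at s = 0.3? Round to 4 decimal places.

-1.9986

Midpoint: k1 = f(s_n, y_n); k2 = f(s_n + h/2, y_n + (h/2)·k1); y_{n+1} = y_n + h·k2.
s=0.000000, y=-1.500000:
  k1 = f(0.000000, -1.500000) = -1.560000
  k2 = f(0.075000, -1.617000) = -1.606750
  y ← -1.500000 + 0.15·(-1.606750) = -1.741013
s=0.150000, y=-1.741013:
  k1 = f(0.150000, -1.741013) = -1.661215
  k2 = f(0.225000, -1.865604) = -1.717121
  y ← -1.741013 + 0.15·(-1.717121) = -1.998581
y(0.3) ≈ -1.9986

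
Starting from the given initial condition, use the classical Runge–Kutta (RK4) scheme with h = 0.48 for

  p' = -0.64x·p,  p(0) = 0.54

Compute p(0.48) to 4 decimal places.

RK4: k1 = f(x_n, p_n); k2 = f(x_n + h/2, p_n + (h/2)·k1); k3 = f(x_n + h/2, p_n + (h/2)·k2); k4 = f(x_n + h, p_n + h·k3); p_{n+1} = p_n + (h/6)·(k1 + 2k2 + 2k3 + k4).
x=0.000000, p=0.540000:
  k1 = f(0.000000, 0.540000) = 0.000000
  k2 = f(0.240000, 0.540000) = -0.082944
  k3 = f(0.240000, 0.520093) = -0.079886
  k4 = f(0.480000, 0.501655) = -0.154108
  p ← 0.540000 + (0.48/6)·(k1 + 2k2 + 2k3 + k4) = 0.501618
p(0.48) ≈ 0.5016

0.5016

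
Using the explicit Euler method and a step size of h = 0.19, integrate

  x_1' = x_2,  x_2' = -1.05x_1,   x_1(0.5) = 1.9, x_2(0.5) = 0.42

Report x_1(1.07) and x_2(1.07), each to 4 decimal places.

1.9203, -0.7505

Euler on (x_1,x_2): x_1_{n+1} = x_1_n + h·x_1', x_2_{n+1} = x_2_n + h·x_2'.
0.500000: (1.900000, 0.420000); f=(0.420000, -1.995000) → (1.979800, 0.040950)
0.690000: (1.979800, 0.040950); f=(0.040950, -2.078790) → (1.987580, -0.354020)
0.880000: (1.987580, -0.354020); f=(-0.354020, -2.086960) → (1.920317, -0.750542)
(x_1(1.07), x_2(1.07)) ≈ (1.9203, -0.7505)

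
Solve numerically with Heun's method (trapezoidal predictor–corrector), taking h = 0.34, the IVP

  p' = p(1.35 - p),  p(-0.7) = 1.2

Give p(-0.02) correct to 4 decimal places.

1.2836

Heun: k1 = f(x_n, p_n); k2 = f(x_n + h, p_n + h·k1); p_{n+1} = p_n + (h/2)·(k1 + k2).
x=-0.700000, p=1.200000:
  k1 = f(-0.700000, 1.200000) = 0.180000
  k2 = f(-0.360000, 1.261200) = 0.111995
  p ← 1.200000 + (0.34/2)·(0.180000 + 0.111995) = 1.249639
x=-0.360000, p=1.249639:
  k1 = f(-0.360000, 1.249639) = 0.125415
  k2 = f(-0.020000, 1.292280) = 0.074590
  p ← 1.249639 + (0.34/2)·(0.125415 + 0.074590) = 1.283640
p(-0.02) ≈ 1.2836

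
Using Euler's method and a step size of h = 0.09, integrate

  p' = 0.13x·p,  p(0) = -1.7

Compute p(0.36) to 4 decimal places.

Euler: p_{n+1} = p_n + h·f(x_n, p_n).
x=0.000000, p=-1.700000: f=0.000000 → p ← -1.700000 + 0.09·0.000000 = -1.700000
x=0.090000, p=-1.700000: f=-0.019890 → p ← -1.700000 + 0.09·(-0.019890) = -1.701790
x=0.180000, p=-1.701790: f=-0.039822 → p ← -1.701790 + 0.09·(-0.039822) = -1.705374
x=0.270000, p=-1.705374: f=-0.059859 → p ← -1.705374 + 0.09·(-0.059859) = -1.710761
p(0.36) ≈ -1.7108

-1.7108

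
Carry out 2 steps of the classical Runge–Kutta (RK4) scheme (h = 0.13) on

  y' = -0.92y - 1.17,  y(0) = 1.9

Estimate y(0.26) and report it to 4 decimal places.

1.2252

RK4: k1 = f(x_n, y_n); k2 = f(x_n + h/2, y_n + (h/2)·k1); k3 = f(x_n + h/2, y_n + (h/2)·k2); k4 = f(x_n + h, y_n + h·k3); y_{n+1} = y_n + (h/6)·(k1 + 2k2 + 2k3 + k4).
x=0.000000, y=1.900000:
  k1 = f(0.000000, 1.900000) = -2.918000
  k2 = f(0.065000, 1.710330) = -2.743504
  k3 = f(0.065000, 1.721672) = -2.753938
  k4 = f(0.130000, 1.541988) = -2.588629
  y ← 1.900000 + (0.13/6)·(k1 + 2k2 + 2k3 + k4) = 1.542467
x=0.130000, y=1.542467:
  k1 = f(0.130000, 1.542467) = -2.589070
  k2 = f(0.195000, 1.374178) = -2.434243
  k3 = f(0.195000, 1.384241) = -2.443502
  k4 = f(0.260000, 1.224812) = -2.296827
  y ← 1.542467 + (0.13/6)·(k1 + 2k2 + 2k3 + k4) = 1.225237
y(0.26) ≈ 1.2252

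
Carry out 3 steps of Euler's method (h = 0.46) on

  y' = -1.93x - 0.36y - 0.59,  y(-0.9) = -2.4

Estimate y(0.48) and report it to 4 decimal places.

-1.2166

Euler: y_{n+1} = y_n + h·f(x_n, y_n).
x=-0.900000, y=-2.400000: f=2.011000 → y ← -2.400000 + 0.46·2.011000 = -1.474940
x=-0.440000, y=-1.474940: f=0.790178 → y ← -1.474940 + 0.46·0.790178 = -1.111458
x=0.020000, y=-1.111458: f=-0.228475 → y ← -1.111458 + 0.46·(-0.228475) = -1.216557
y(0.48) ≈ -1.2166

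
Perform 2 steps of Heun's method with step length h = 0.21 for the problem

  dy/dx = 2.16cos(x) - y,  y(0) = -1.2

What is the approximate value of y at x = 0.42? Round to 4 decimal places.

Heun: k1 = f(x_n, y_n); k2 = f(x_n + h, y_n + h·k1); y_{n+1} = y_n + (h/2)·(k1 + k2).
x=0.000000, y=-1.200000:
  k1 = f(0.000000, -1.200000) = 3.360000
  k2 = f(0.210000, -0.494400) = 2.606947
  y ← -1.200000 + (0.21/2)·(3.360000 + 2.606947) = -0.573471
x=0.210000, y=-0.573471:
  k1 = f(0.210000, -0.573471) = 2.686017
  k2 = f(0.420000, -0.009407) = 1.981679
  y ← -0.573471 + (0.21/2)·(2.686017 + 1.981679) = -0.083362
y(0.42) ≈ -0.0834

-0.0834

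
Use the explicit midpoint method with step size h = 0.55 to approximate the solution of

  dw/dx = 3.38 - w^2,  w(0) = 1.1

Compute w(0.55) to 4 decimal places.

Midpoint: k1 = f(x_n, w_n); k2 = f(x_n + h/2, w_n + (h/2)·k1); w_{n+1} = w_n + h·k2.
x=0.000000, w=1.100000:
  k1 = f(0.000000, 1.100000) = 2.170000
  k2 = f(0.275000, 1.696750) = 0.501039
  w ← 1.100000 + 0.55·0.501039 = 1.375572
w(0.55) ≈ 1.3756

1.3756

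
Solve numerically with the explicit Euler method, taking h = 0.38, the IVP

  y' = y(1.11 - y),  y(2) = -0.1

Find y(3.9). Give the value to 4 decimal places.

Euler: y_{n+1} = y_n + h·f(t_n, y_n).
t=2.000000, y=-0.100000: f=-0.121000 → y ← -0.100000 + 0.38·(-0.121000) = -0.145980
t=2.380000, y=-0.145980: f=-0.183348 → y ← -0.145980 + 0.38·(-0.183348) = -0.215652
t=2.760000, y=-0.215652: f=-0.285880 → y ← -0.215652 + 0.38·(-0.285880) = -0.324287
t=3.140000, y=-0.324287: f=-0.465120 → y ← -0.324287 + 0.38·(-0.465120) = -0.501032
t=3.520000, y=-0.501032: f=-0.807179 → y ← -0.501032 + 0.38·(-0.807179) = -0.807760
y(3.9) ≈ -0.8078

-0.8078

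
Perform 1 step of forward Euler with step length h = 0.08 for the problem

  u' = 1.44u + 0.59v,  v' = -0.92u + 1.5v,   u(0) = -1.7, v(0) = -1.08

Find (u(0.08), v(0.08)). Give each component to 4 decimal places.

Euler on (u,v): u_{n+1} = u_n + h·u', v_{n+1} = v_n + h·v'.
0.000000: (-1.700000, -1.080000); f=(-3.085200, -0.056000) → (-1.946816, -1.084480)
(u(0.08), v(0.08)) ≈ (-1.9468, -1.0845)

-1.9468, -1.0845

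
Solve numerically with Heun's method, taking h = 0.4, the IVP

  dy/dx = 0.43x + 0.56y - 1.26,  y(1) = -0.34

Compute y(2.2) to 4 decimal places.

Heun: k1 = f(x_n, y_n); k2 = f(x_n + h, y_n + h·k1); y_{n+1} = y_n + (h/2)·(k1 + k2).
x=1.000000, y=-0.340000:
  k1 = f(1.000000, -0.340000) = -1.020400
  k2 = f(1.400000, -0.748160) = -1.076970
  y ← -0.340000 + (0.4/2)·(-1.020400 + (-1.076970)) = -0.759474
x=1.400000, y=-0.759474:
  k1 = f(1.400000, -0.759474) = -1.083305
  k2 = f(1.800000, -1.192796) = -1.153966
  y ← -0.759474 + (0.4/2)·(-1.083305 + (-1.153966)) = -1.206928
x=1.800000, y=-1.206928:
  k1 = f(1.800000, -1.206928) = -1.161880
  k2 = f(2.200000, -1.671680) = -1.250141
  y ← -1.206928 + (0.4/2)·(-1.161880 + (-1.250141)) = -1.689332
y(2.2) ≈ -1.6893

-1.6893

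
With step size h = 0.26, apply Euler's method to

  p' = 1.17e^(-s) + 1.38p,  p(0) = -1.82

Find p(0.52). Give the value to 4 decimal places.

-2.7124

Euler: p_{n+1} = p_n + h·f(s_n, p_n).
s=0.000000, p=-1.820000: f=-1.341600 → p ← -1.820000 + 0.26·(-1.341600) = -2.168816
s=0.260000, p=-2.168816: f=-2.090836 → p ← -2.168816 + 0.26·(-2.090836) = -2.712433
p(0.52) ≈ -2.7124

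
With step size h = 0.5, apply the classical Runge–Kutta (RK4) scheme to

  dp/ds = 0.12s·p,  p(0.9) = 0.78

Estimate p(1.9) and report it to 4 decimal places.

RK4: k1 = f(s_n, p_n); k2 = f(s_n + h/2, p_n + (h/2)·k1); k3 = f(s_n + h/2, p_n + (h/2)·k2); k4 = f(s_n + h, p_n + h·k3); p_{n+1} = p_n + (h/6)·(k1 + 2k2 + 2k3 + k4).
s=0.900000, p=0.780000:
  k1 = f(0.900000, 0.780000) = 0.084240
  k2 = f(1.150000, 0.801060) = 0.110546
  k3 = f(1.150000, 0.807637) = 0.111454
  k4 = f(1.400000, 0.835727) = 0.140402
  p ← 0.780000 + (0.5/6)·(k1 + 2k2 + 2k3 + k4) = 0.835720
s=1.400000, p=0.835720:
  k1 = f(1.400000, 0.835720) = 0.140401
  k2 = f(1.650000, 0.870820) = 0.172422
  k3 = f(1.650000, 0.878826) = 0.174008
  k4 = f(1.900000, 0.922724) = 0.210381
  p ← 0.835720 + (0.5/6)·(k1 + 2k2 + 2k3 + k4) = 0.922690
p(1.9) ≈ 0.9227

0.9227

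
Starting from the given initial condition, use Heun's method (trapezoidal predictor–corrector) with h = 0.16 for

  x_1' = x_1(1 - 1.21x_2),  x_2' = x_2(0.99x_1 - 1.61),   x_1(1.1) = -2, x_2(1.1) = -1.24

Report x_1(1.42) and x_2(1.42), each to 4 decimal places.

Heun on (x_1,x_2): k1 = f(x_n, state_n); k2 = f(x_n + h, state_n + h·k1); state_{n+1} = state_n + (h/2)·(k1 + k2).
1.100000: (-2.000000, -1.240000)
  k1 = (-5.000800, 4.451600)
  predictor → (-2.800128, -0.527744)
  k2 = (-4.588206, 2.312641)
  → (-2.767121, -0.698861)
1.260000: (-2.767121, -0.698861)
  k1 = (-5.107057, 3.039659)
  predictor → (-3.584250, -0.212515)
  k2 = (-4.505916, 1.096240)
  → (-3.536158, -0.367989)
(x_1(1.42), x_2(1.42)) ≈ (-3.5362, -0.3680)

-3.5362, -0.3680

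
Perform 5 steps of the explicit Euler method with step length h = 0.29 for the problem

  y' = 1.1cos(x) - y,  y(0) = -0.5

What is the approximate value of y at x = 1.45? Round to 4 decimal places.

Euler: y_{n+1} = y_n + h·f(x_n, y_n).
x=0.000000, y=-0.500000: f=1.600000 → y ← -0.500000 + 0.29·1.600000 = -0.036000
x=0.290000, y=-0.036000: f=1.090068 → y ← -0.036000 + 0.29·1.090068 = 0.280120
x=0.580000, y=0.280120: f=0.639989 → y ← 0.280120 + 0.29·0.639989 = 0.465717
x=0.870000, y=0.465717: f=0.243593 → y ← 0.465717 + 0.29·0.243593 = 0.536358
x=1.160000, y=0.536358: f=-0.097085 → y ← 0.536358 + 0.29·(-0.097085) = 0.508204
y(1.45) ≈ 0.5082

0.5082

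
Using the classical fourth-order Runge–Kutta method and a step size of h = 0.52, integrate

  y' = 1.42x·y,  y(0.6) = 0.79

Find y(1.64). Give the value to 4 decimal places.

4.1079

RK4: k1 = f(x_n, y_n); k2 = f(x_n + h/2, y_n + (h/2)·k1); k3 = f(x_n + h/2, y_n + (h/2)·k2); k4 = f(x_n + h, y_n + h·k3); y_{n+1} = y_n + (h/6)·(k1 + 2k2 + 2k3 + k4).
x=0.600000, y=0.790000:
  k1 = f(0.600000, 0.790000) = 0.673080
  k2 = f(0.860000, 0.965001) = 1.178459
  k3 = f(0.860000, 1.096399) = 1.338923
  k4 = f(1.120000, 1.486240) = 2.363716
  y ← 0.790000 + (0.52/6)·(k1 + 2k2 + 2k3 + k4) = 1.489535
x=1.120000, y=1.489535:
  k1 = f(1.120000, 1.489535) = 2.368957
  k2 = f(1.380000, 2.105464) = 4.125867
  k3 = f(1.380000, 2.562261) = 5.021006
  k4 = f(1.640000, 4.100458) = 9.549147
  y ← 1.489535 + (0.52/6)·(k1 + 2k2 + 2k3 + k4) = 4.107895
y(1.64) ≈ 4.1079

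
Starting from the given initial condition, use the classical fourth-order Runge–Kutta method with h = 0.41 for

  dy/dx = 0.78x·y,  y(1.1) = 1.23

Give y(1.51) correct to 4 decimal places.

1.8669

RK4: k1 = f(x_n, y_n); k2 = f(x_n + h/2, y_n + (h/2)·k1); k3 = f(x_n + h/2, y_n + (h/2)·k2); k4 = f(x_n + h, y_n + h·k3); y_{n+1} = y_n + (h/6)·(k1 + 2k2 + 2k3 + k4).
x=1.100000, y=1.230000:
  k1 = f(1.100000, 1.230000) = 1.055340
  k2 = f(1.305000, 1.446345) = 1.472234
  k3 = f(1.305000, 1.531808) = 1.559227
  k4 = f(1.510000, 1.869283) = 2.201642
  y ← 1.230000 + (0.41/6)·(k1 + 2k2 + 2k3 + k4) = 1.866860
y(1.51) ≈ 1.8669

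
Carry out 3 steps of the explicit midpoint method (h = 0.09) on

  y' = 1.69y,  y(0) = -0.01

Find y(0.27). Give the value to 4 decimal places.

Midpoint: k1 = f(s_n, y_n); k2 = f(s_n + h/2, y_n + (h/2)·k1); y_{n+1} = y_n + h·k2.
s=0.000000, y=-0.010000:
  k1 = f(0.000000, -0.010000) = -0.016900
  k2 = f(0.045000, -0.010760) = -0.018185
  y ← -0.010000 + 0.09·(-0.018185) = -0.011637
s=0.090000, y=-0.011637:
  k1 = f(0.090000, -0.011637) = -0.019666
  k2 = f(0.135000, -0.012522) = -0.021162
  y ← -0.011637 + 0.09·(-0.021162) = -0.013541
s=0.180000, y=-0.013541:
  k1 = f(0.180000, -0.013541) = -0.022885
  k2 = f(0.225000, -0.014571) = -0.024625
  y ← -0.013541 + 0.09·(-0.024625) = -0.015757
y(0.27) ≈ -0.0158

-0.0158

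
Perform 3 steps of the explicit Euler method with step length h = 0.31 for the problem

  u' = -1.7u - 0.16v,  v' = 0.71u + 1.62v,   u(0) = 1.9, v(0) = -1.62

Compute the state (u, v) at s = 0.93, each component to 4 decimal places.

0.4058, -4.1003

Euler on (u,v): u_{n+1} = u_n + h·u', v_{n+1} = v_n + h·v'.
0.000000: (1.900000, -1.620000); f=(-2.970800, -1.275400) → (0.979052, -2.015374)
0.310000: (0.979052, -2.015374); f=(-1.341929, -2.569779) → (0.563054, -2.812005)
0.620000: (0.563054, -2.812005); f=(-0.507271, -4.155680) → (0.405800, -4.100266)
(u(0.93), v(0.93)) ≈ (0.4058, -4.1003)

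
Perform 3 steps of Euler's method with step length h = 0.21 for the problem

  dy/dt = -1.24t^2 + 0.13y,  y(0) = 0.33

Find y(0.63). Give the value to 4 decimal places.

0.3000

Euler: y_{n+1} = y_n + h·f(t_n, y_n).
t=0.000000, y=0.330000: f=0.042900 → y ← 0.330000 + 0.21·0.042900 = 0.339009
t=0.210000, y=0.339009: f=-0.010613 → y ← 0.339009 + 0.21·(-0.010613) = 0.336780
t=0.420000, y=0.336780: f=-0.174955 → y ← 0.336780 + 0.21·(-0.174955) = 0.300040
y(0.63) ≈ 0.3000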